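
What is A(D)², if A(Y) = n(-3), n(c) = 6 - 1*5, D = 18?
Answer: 1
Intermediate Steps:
n(c) = 1 (n(c) = 6 - 5 = 1)
A(Y) = 1
A(D)² = 1² = 1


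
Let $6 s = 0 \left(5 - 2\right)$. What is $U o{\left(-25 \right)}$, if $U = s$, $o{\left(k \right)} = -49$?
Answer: $0$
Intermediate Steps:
$s = 0$ ($s = \frac{0 \left(5 - 2\right)}{6} = \frac{0 \cdot 3}{6} = \frac{1}{6} \cdot 0 = 0$)
$U = 0$
$U o{\left(-25 \right)} = 0 \left(-49\right) = 0$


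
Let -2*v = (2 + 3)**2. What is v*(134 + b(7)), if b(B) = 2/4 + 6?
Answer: -7025/4 ≈ -1756.3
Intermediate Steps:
v = -25/2 (v = -(2 + 3)**2/2 = -1/2*5**2 = -1/2*25 = -25/2 ≈ -12.500)
b(B) = 13/2 (b(B) = 2*(1/4) + 6 = 1/2 + 6 = 13/2)
v*(134 + b(7)) = -25*(134 + 13/2)/2 = -25/2*281/2 = -7025/4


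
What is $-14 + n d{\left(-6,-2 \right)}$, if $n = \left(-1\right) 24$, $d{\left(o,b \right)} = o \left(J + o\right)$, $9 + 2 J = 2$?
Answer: $-1382$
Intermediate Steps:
$J = - \frac{7}{2}$ ($J = - \frac{9}{2} + \frac{1}{2} \cdot 2 = - \frac{9}{2} + 1 = - \frac{7}{2} \approx -3.5$)
$d{\left(o,b \right)} = o \left(- \frac{7}{2} + o\right)$
$n = -24$
$-14 + n d{\left(-6,-2 \right)} = -14 - 24 \cdot \frac{1}{2} \left(-6\right) \left(-7 + 2 \left(-6\right)\right) = -14 - 24 \cdot \frac{1}{2} \left(-6\right) \left(-7 - 12\right) = -14 - 24 \cdot \frac{1}{2} \left(-6\right) \left(-19\right) = -14 - 1368 = -1382$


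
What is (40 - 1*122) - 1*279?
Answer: -361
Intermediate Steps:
(40 - 1*122) - 1*279 = (40 - 122) - 279 = -82 - 279 = -361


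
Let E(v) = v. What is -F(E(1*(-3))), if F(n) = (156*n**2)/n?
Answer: 468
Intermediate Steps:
F(n) = 156*n
-F(E(1*(-3))) = -156*1*(-3) = -156*(-3) = -1*(-468) = 468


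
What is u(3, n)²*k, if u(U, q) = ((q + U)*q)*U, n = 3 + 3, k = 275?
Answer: 7217100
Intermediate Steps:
n = 6
u(U, q) = U*q*(U + q) (u(U, q) = ((U + q)*q)*U = (q*(U + q))*U = U*q*(U + q))
u(3, n)²*k = (3*6*(3 + 6))²*275 = (3*6*9)²*275 = 162²*275 = 26244*275 = 7217100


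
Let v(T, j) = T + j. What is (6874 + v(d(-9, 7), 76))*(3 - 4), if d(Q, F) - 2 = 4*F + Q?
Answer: -6971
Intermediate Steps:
d(Q, F) = 2 + Q + 4*F (d(Q, F) = 2 + (4*F + Q) = 2 + (Q + 4*F) = 2 + Q + 4*F)
(6874 + v(d(-9, 7), 76))*(3 - 4) = (6874 + ((2 - 9 + 4*7) + 76))*(3 - 4) = (6874 + ((2 - 9 + 28) + 76))*(-1) = (6874 + (21 + 76))*(-1) = (6874 + 97)*(-1) = 6971*(-1) = -6971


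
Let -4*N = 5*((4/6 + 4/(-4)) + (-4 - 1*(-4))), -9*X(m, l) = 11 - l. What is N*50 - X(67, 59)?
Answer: 31/2 ≈ 15.500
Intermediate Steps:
X(m, l) = -11/9 + l/9 (X(m, l) = -(11 - l)/9 = -11/9 + l/9)
N = 5/12 (N = -5*((4/6 + 4/(-4)) + (-4 - 1*(-4)))/4 = -5*((4*(⅙) + 4*(-¼)) + (-4 + 4))/4 = -5*((⅔ - 1) + 0)/4 = -5*(-⅓ + 0)/4 = -5*(-1)/(4*3) = -¼*(-5/3) = 5/12 ≈ 0.41667)
N*50 - X(67, 59) = (5/12)*50 - (-11/9 + (⅑)*59) = 125/6 - (-11/9 + 59/9) = 125/6 - 1*16/3 = 125/6 - 16/3 = 31/2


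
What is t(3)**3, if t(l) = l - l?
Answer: 0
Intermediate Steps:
t(l) = 0
t(3)**3 = 0**3 = 0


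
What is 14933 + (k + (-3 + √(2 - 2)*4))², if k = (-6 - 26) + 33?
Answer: 14937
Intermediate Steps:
k = 1 (k = -32 + 33 = 1)
14933 + (k + (-3 + √(2 - 2)*4))² = 14933 + (1 + (-3 + √(2 - 2)*4))² = 14933 + (1 + (-3 + √0*4))² = 14933 + (1 + (-3 + 0*4))² = 14933 + (1 + (-3 + 0))² = 14933 + (1 - 3)² = 14933 + (-2)² = 14933 + 4 = 14937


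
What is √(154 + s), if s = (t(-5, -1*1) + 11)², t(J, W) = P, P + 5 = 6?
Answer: √298 ≈ 17.263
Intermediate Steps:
P = 1 (P = -5 + 6 = 1)
t(J, W) = 1
s = 144 (s = (1 + 11)² = 12² = 144)
√(154 + s) = √(154 + 144) = √298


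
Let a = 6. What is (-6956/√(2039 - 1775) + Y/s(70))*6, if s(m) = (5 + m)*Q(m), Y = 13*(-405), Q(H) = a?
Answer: -351/5 - 3478*√66/11 ≈ -2638.9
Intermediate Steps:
Q(H) = 6
Y = -5265
s(m) = 30 + 6*m (s(m) = (5 + m)*6 = 30 + 6*m)
(-6956/√(2039 - 1775) + Y/s(70))*6 = (-6956/√(2039 - 1775) - 5265/(30 + 6*70))*6 = (-6956*√66/132 - 5265/(30 + 420))*6 = (-6956*√66/132 - 5265/450)*6 = (-1739*√66/33 - 5265*1/450)*6 = (-1739*√66/33 - 117/10)*6 = (-117/10 - 1739*√66/33)*6 = -351/5 - 3478*√66/11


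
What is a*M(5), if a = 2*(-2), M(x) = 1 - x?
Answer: 16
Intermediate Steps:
a = -4
a*M(5) = -4*(1 - 1*5) = -4*(1 - 5) = -4*(-4) = 16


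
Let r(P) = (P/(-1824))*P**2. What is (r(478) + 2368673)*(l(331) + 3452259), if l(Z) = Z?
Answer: 908731225779875/114 ≈ 7.9713e+12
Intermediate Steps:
r(P) = -P**3/1824 (r(P) = (P*(-1/1824))*P**2 = (-P/1824)*P**2 = -P**3/1824)
(r(478) + 2368673)*(l(331) + 3452259) = (-1/1824*478**3 + 2368673)*(331 + 3452259) = (-1/1824*109215352 + 2368673)*3452590 = (-13651919/228 + 2368673)*3452590 = (526405525/228)*3452590 = 908731225779875/114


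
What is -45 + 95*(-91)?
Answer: -8690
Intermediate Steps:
-45 + 95*(-91) = -45 - 8645 = -8690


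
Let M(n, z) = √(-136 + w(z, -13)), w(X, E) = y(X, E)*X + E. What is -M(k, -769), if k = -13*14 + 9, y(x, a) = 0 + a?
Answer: -2*√2462 ≈ -99.237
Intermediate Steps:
y(x, a) = a
w(X, E) = E + E*X (w(X, E) = E*X + E = E + E*X)
k = -173 (k = -182 + 9 = -173)
M(n, z) = √(-149 - 13*z) (M(n, z) = √(-136 - 13*(1 + z)) = √(-136 + (-13 - 13*z)) = √(-149 - 13*z))
-M(k, -769) = -√(-149 - 13*(-769)) = -√(-149 + 9997) = -√9848 = -2*√2462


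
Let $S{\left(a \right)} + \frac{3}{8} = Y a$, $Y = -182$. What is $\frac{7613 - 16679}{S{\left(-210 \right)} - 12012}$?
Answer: $- \frac{24176}{69887} \approx -0.34593$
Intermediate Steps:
$S{\left(a \right)} = - \frac{3}{8} - 182 a$
$\frac{7613 - 16679}{S{\left(-210 \right)} - 12012} = \frac{7613 - 16679}{\left(- \frac{3}{8} - -38220\right) - 12012} = - \frac{9066}{\left(- \frac{3}{8} + 38220\right) - 12012} = - \frac{9066}{\frac{305757}{8} - 12012} = - \frac{9066}{\frac{209661}{8}} = \left(-9066\right) \frac{8}{209661} = - \frac{24176}{69887}$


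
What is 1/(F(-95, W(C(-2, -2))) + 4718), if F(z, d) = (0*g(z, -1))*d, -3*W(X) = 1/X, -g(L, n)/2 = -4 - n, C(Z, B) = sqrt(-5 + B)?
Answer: 1/4718 ≈ 0.00021195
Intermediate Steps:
g(L, n) = 8 + 2*n (g(L, n) = -2*(-4 - n) = 8 + 2*n)
W(X) = -1/(3*X)
F(z, d) = 0 (F(z, d) = (0*(8 + 2*(-1)))*d = (0*(8 - 2))*d = (0*6)*d = 0*d = 0)
1/(F(-95, W(C(-2, -2))) + 4718) = 1/(0 + 4718) = 1/4718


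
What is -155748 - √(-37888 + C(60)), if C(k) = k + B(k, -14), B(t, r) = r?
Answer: -155748 - I*√37842 ≈ -1.5575e+5 - 194.53*I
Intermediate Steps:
C(k) = -14 + k (C(k) = k - 14 = -14 + k)
-155748 - √(-37888 + C(60)) = -155748 - √(-37888 + (-14 + 60)) = -155748 - √(-37888 + 46) = -155748 - √(-37842) = -155748 - I*√37842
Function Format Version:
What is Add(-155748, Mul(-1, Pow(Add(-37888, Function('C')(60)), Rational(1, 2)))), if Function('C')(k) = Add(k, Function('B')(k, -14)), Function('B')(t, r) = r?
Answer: Add(-155748, Mul(-1, I, Pow(37842, Rational(1, 2)))) ≈ Add(-1.5575e+5, Mul(-194.53, I))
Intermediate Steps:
Function('C')(k) = Add(-14, k) (Function('C')(k) = Add(k, -14) = Add(-14, k))
Add(-155748, Mul(-1, Pow(Add(-37888, Function('C')(60)), Rational(1, 2)))) = Add(-155748, Mul(-1, Pow(Add(-37888, Add(-14, 60)), Rational(1, 2)))) = Add(-155748, Mul(-1, Pow(Add(-37888, 46), Rational(1, 2)))) = Add(-155748, Mul(-1, Pow(-37842, Rational(1, 2)))) = Add(-155748, Mul(-1, Mul(I, Pow(37842, Rational(1, 2))))) = Add(-155748, Mul(-1, I, Pow(37842, Rational(1, 2))))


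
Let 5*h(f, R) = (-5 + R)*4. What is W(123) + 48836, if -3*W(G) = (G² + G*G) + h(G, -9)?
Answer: 581306/15 ≈ 38754.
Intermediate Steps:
h(f, R) = -4 + 4*R/5 (h(f, R) = ((-5 + R)*4)/5 = (-20 + 4*R)/5 = -4 + 4*R/5)
W(G) = 56/15 - 2*G²/3 (W(G) = -((G² + G*G) + (-4 + (⅘)*(-9)))/3 = -((G² + G²) + (-4 - 36/5))/3 = -(2*G² - 56/5)/3 = -(-56/5 + 2*G²)/3 = 56/15 - 2*G²/3)
W(123) + 48836 = (56/15 - ⅔*123²) + 48836 = (56/15 - ⅔*15129) + 48836 = (56/15 - 10086) + 48836 = -151234/15 + 48836 = 581306/15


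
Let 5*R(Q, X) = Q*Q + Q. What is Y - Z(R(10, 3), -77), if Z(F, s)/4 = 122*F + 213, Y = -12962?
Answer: -24550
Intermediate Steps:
R(Q, X) = Q/5 + Q²/5 (R(Q, X) = (Q*Q + Q)/5 = (Q² + Q)/5 = (Q + Q²)/5 = Q/5 + Q²/5)
Z(F, s) = 852 + 488*F (Z(F, s) = 4*(122*F + 213) = 4*(213 + 122*F) = 852 + 488*F)
Y - Z(R(10, 3), -77) = -12962 - (852 + 488*((⅕)*10*(1 + 10))) = -12962 - (852 + 488*((⅕)*10*11)) = -12962 - (852 + 488*22) = -12962 - (852 + 10736) = -12962 - 1*11588 = -12962 - 11588 = -24550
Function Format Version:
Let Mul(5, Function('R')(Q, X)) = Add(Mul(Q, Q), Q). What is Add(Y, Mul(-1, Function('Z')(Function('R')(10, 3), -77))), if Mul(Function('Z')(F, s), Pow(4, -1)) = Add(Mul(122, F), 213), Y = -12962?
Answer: -24550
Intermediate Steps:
Function('R')(Q, X) = Add(Mul(Rational(1, 5), Q), Mul(Rational(1, 5), Pow(Q, 2))) (Function('R')(Q, X) = Mul(Rational(1, 5), Add(Mul(Q, Q), Q)) = Mul(Rational(1, 5), Add(Pow(Q, 2), Q)) = Mul(Rational(1, 5), Add(Q, Pow(Q, 2))) = Add(Mul(Rational(1, 5), Q), Mul(Rational(1, 5), Pow(Q, 2))))
Function('Z')(F, s) = Add(852, Mul(488, F)) (Function('Z')(F, s) = Mul(4, Add(Mul(122, F), 213)) = Mul(4, Add(213, Mul(122, F))) = Add(852, Mul(488, F)))
Add(Y, Mul(-1, Function('Z')(Function('R')(10, 3), -77))) = Add(-12962, Mul(-1, Add(852, Mul(488, Mul(Rational(1, 5), 10, Add(1, 10)))))) = Add(-12962, Mul(-1, Add(852, Mul(488, Mul(Rational(1, 5), 10, 11))))) = Add(-12962, Mul(-1, Add(852, Mul(488, 22)))) = Add(-12962, Mul(-1, Add(852, 10736))) = Add(-12962, Mul(-1, 11588)) = Add(-12962, -11588) = -24550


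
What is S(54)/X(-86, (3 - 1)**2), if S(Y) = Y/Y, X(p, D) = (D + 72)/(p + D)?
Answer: -41/38 ≈ -1.0789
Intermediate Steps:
X(p, D) = (72 + D)/(D + p)
S(Y) = 1
S(54)/X(-86, (3 - 1)**2) = 1/((72 + (3 - 1)**2)/((3 - 1)**2 - 86)) = 1/((72 + 2**2)/(2**2 - 86)) = 1/((72 + 4)/(4 - 86)) = 1/(76/(-82)) = 1/(-1/82*76) = 1/(-38/41) = 1*(-41/38) = -41/38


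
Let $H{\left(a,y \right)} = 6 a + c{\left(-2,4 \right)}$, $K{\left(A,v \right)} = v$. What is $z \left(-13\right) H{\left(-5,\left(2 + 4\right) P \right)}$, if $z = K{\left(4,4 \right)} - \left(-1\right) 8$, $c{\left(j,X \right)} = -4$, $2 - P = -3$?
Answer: $5304$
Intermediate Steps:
$P = 5$ ($P = 2 - -3 = 2 + 3 = 5$)
$H{\left(a,y \right)} = -4 + 6 a$ ($H{\left(a,y \right)} = 6 a - 4 = -4 + 6 a$)
$z = 12$ ($z = 4 - \left(-1\right) 8 = 4 - -8 = 4 + 8 = 12$)
$z \left(-13\right) H{\left(-5,\left(2 + 4\right) P \right)} = 12 \left(-13\right) \left(-4 + 6 \left(-5\right)\right) = - 156 \left(-4 - 30\right) = \left(-156\right) \left(-34\right) = 5304$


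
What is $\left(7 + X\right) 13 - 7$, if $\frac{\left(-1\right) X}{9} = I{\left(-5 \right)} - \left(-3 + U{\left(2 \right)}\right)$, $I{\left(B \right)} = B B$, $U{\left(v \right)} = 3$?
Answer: $-2841$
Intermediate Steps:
$I{\left(B \right)} = B^{2}$
$X = -225$ ($X = - 9 \left(\left(-5\right)^{2} - \left(-3 + 3\right)\right) = - 9 \left(25 - 0\right) = - 9 \left(25 + 0\right) = \left(-9\right) 25 = -225$)
$\left(7 + X\right) 13 - 7 = \left(7 - 225\right) 13 - 7 = \left(-218\right) 13 - 7 = -2834 - 7 = -2841$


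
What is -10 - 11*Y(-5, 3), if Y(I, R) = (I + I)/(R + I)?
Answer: -65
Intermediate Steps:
Y(I, R) = 2*I/(I + R) (Y(I, R) = (2*I)/(I + R) = 2*I/(I + R))
-10 - 11*Y(-5, 3) = -10 - 22*(-5)/(-5 + 3) = -10 - 22*(-5)/(-2) = -10 - 22*(-5)*(-1)/2 = -10 - 11*5 = -10 - 55 = -65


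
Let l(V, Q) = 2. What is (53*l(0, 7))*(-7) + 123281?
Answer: 122539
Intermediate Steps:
(53*l(0, 7))*(-7) + 123281 = (53*2)*(-7) + 123281 = 106*(-7) + 123281 = -742 + 123281 = 122539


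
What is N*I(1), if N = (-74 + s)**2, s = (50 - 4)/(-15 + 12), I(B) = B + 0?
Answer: 71824/9 ≈ 7980.4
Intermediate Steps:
I(B) = B
s = -46/3 (s = 46/(-3) = 46*(-1/3) = -46/3 ≈ -15.333)
N = 71824/9 (N = (-74 - 46/3)**2 = (-268/3)**2 = 71824/9 ≈ 7980.4)
N*I(1) = (71824/9)*1 = 71824/9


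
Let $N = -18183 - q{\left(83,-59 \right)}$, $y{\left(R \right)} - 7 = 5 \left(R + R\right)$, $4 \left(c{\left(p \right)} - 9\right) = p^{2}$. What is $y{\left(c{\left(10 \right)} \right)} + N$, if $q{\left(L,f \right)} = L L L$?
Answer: $-589623$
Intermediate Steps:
$q{\left(L,f \right)} = L^{3}$ ($q{\left(L,f \right)} = L^{2} L = L^{3}$)
$c{\left(p \right)} = 9 + \frac{p^{2}}{4}$
$y{\left(R \right)} = 7 + 10 R$ ($y{\left(R \right)} = 7 + 5 \left(R + R\right) = 7 + 5 \cdot 2 R = 7 + 10 R$)
$N = -589970$ ($N = -18183 - 83^{3} = -18183 - 571787 = -589970$)
$y{\left(c{\left(10 \right)} \right)} + N = \left(7 + 10 \left(9 + \frac{10^{2}}{4}\right)\right) - 589970 = \left(7 + 10 \left(9 + \frac{1}{4} \cdot 100\right)\right) - 589970 = \left(7 + 10 \left(9 + 25\right)\right) - 589970 = \left(7 + 10 \cdot 34\right) - 589970 = \left(7 + 340\right) - 589970 = 347 - 589970 = -589623$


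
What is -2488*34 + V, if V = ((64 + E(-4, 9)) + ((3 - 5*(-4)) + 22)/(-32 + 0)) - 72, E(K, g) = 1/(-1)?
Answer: -2707277/32 ≈ -84602.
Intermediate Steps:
E(K, g) = -1
V = -333/32 (V = ((64 - 1) + ((3 - 5*(-4)) + 22)/(-32 + 0)) - 72 = (63 + ((3 + 20) + 22)/(-32)) - 72 = (63 + (23 + 22)*(-1/32)) - 72 = (63 + 45*(-1/32)) - 72 = (63 - 45/32) - 72 = 1971/32 - 72 = -333/32 ≈ -10.406)
-2488*34 + V = -2488*34 - 333/32 = -311*272 - 333/32 = -84592 - 333/32 = -2707277/32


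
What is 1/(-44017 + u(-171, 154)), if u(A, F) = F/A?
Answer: -171/7527061 ≈ -2.2718e-5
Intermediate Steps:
1/(-44017 + u(-171, 154)) = 1/(-44017 + 154/(-171)) = 1/(-44017 + 154*(-1/171)) = 1/(-44017 - 154/171) = 1/(-7527061/171) = -171/7527061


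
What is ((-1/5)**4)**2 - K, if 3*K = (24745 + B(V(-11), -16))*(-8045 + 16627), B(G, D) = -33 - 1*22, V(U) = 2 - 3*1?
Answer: -27589789062499/390625 ≈ -7.0630e+7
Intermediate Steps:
V(U) = -1 (V(U) = 2 - 3 = -1)
B(G, D) = -55 (B(G, D) = -33 - 22 = -55)
K = 70629860 (K = ((24745 - 55)*(-8045 + 16627))/3 = (24690*8582)/3 = (1/3)*211889580 = 70629860)
((-1/5)**4)**2 - K = ((-1/5)**4)**2 - 1*70629860 = ((-1*1/5)**4)**2 - 70629860 = ((-1/5)**4)**2 - 70629860 = (1/625)**2 - 70629860 = 1/390625 - 70629860 = -27589789062499/390625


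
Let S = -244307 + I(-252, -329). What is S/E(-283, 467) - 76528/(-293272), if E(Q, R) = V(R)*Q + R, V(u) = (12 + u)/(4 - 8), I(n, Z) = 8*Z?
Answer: -34895539654/5037863075 ≈ -6.9267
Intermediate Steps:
V(u) = -3 - u/4 (V(u) = (12 + u)/(-4) = (12 + u)*(-1/4) = -3 - u/4)
S = -246939 (S = -244307 + 8*(-329) = -244307 - 2632 = -246939)
E(Q, R) = R + Q*(-3 - R/4) (E(Q, R) = (-3 - R/4)*Q + R = Q*(-3 - R/4) + R = R + Q*(-3 - R/4))
S/E(-283, 467) - 76528/(-293272) = -246939/(467 - 1/4*(-283)*(12 + 467)) - 76528/(-293272) = -246939/(467 - 1/4*(-283)*479) - 76528*(-1/293272) = -246939/(467 + 135557/4) + 9566/36659 = -246939/137425/4 + 9566/36659 = -246939*4/137425 + 9566/36659 = -987756/137425 + 9566/36659 = -34895539654/5037863075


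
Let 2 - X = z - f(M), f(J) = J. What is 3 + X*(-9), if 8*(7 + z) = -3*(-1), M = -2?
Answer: -453/8 ≈ -56.625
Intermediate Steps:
z = -53/8 (z = -7 + (-3*(-1))/8 = -7 + (⅛)*3 = -7 + 3/8 = -53/8 ≈ -6.6250)
X = 53/8 (X = 2 - (-53/8 - 1*(-2)) = 2 - (-53/8 + 2) = 2 - 1*(-37/8) = 2 + 37/8 = 53/8 ≈ 6.6250)
3 + X*(-9) = 3 + (53/8)*(-9) = 3 - 477/8 = -453/8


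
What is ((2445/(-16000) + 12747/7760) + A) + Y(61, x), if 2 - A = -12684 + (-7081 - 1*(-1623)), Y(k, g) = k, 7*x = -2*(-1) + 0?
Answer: 5651294447/310400 ≈ 18207.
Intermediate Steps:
x = 2/7 (x = (-2*(-1) + 0)/7 = (2 + 0)/7 = (1/7)*2 = 2/7 ≈ 0.28571)
A = 18144 (A = 2 - (-12684 + (-7081 - 1*(-1623))) = 2 - (-12684 + (-7081 + 1623)) = 2 - (-12684 - 5458) = 2 - 1*(-18142) = 2 + 18142 = 18144)
((2445/(-16000) + 12747/7760) + A) + Y(61, x) = ((2445/(-16000) + 12747/7760) + 18144) + 61 = ((2445*(-1/16000) + 12747*(1/7760)) + 18144) + 61 = ((-489/3200 + 12747/7760) + 18144) + 61 = (462447/310400 + 18144) + 61 = 5632360047/310400 + 61 = 5651294447/310400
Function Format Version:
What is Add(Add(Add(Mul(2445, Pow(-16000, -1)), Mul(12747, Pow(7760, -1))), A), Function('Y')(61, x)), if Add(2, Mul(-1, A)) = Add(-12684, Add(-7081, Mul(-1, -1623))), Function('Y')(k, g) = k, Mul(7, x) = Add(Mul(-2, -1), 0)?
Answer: Rational(5651294447, 310400) ≈ 18207.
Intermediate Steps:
x = Rational(2, 7) (x = Mul(Rational(1, 7), Add(Mul(-2, -1), 0)) = Mul(Rational(1, 7), Add(2, 0)) = Mul(Rational(1, 7), 2) = Rational(2, 7) ≈ 0.28571)
A = 18144 (A = Add(2, Mul(-1, Add(-12684, Add(-7081, Mul(-1, -1623))))) = Add(2, Mul(-1, Add(-12684, Add(-7081, 1623)))) = Add(2, Mul(-1, Add(-12684, -5458))) = Add(2, Mul(-1, -18142)) = Add(2, 18142) = 18144)
Add(Add(Add(Mul(2445, Pow(-16000, -1)), Mul(12747, Pow(7760, -1))), A), Function('Y')(61, x)) = Add(Add(Add(Mul(2445, Pow(-16000, -1)), Mul(12747, Pow(7760, -1))), 18144), 61) = Add(Add(Add(Mul(2445, Rational(-1, 16000)), Mul(12747, Rational(1, 7760))), 18144), 61) = Add(Add(Add(Rational(-489, 3200), Rational(12747, 7760)), 18144), 61) = Add(Add(Rational(462447, 310400), 18144), 61) = Add(Rational(5632360047, 310400), 61) = Rational(5651294447, 310400)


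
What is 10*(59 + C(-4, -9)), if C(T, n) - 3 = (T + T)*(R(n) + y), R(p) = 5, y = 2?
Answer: 60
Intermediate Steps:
C(T, n) = 3 + 14*T (C(T, n) = 3 + (T + T)*(5 + 2) = 3 + (2*T)*7 = 3 + 14*T)
10*(59 + C(-4, -9)) = 10*(59 + (3 + 14*(-4))) = 10*(59 + (3 - 56)) = 10*(59 - 53) = 10*6 = 60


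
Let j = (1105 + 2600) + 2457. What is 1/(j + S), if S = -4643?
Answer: 1/1519 ≈ 0.00065833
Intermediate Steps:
j = 6162 (j = 3705 + 2457 = 6162)
1/(j + S) = 1/(6162 - 4643) = 1/1519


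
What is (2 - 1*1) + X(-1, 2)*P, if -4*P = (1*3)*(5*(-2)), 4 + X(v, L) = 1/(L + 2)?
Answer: -217/8 ≈ -27.125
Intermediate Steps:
X(v, L) = -4 + 1/(2 + L) (X(v, L) = -4 + 1/(L + 2) = -4 + 1/(2 + L))
P = 15/2 (P = -1*3*5*(-2)/4 = -3*(-10)/4 = -¼*(-30) = 15/2 ≈ 7.5000)
(2 - 1*1) + X(-1, 2)*P = (2 - 1*1) + ((-7 - 4*2)/(2 + 2))*(15/2) = (2 - 1) + ((-7 - 8)/4)*(15/2) = 1 + ((¼)*(-15))*(15/2) = 1 - 15/4*15/2 = 1 - 225/8 = -217/8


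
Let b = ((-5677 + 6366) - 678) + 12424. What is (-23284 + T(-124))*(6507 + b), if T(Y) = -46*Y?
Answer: -333000360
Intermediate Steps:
b = 12435 (b = (689 - 678) + 12424 = 11 + 12424 = 12435)
(-23284 + T(-124))*(6507 + b) = (-23284 - 46*(-124))*(6507 + 12435) = (-23284 + 5704)*18942 = -17580*18942 = -333000360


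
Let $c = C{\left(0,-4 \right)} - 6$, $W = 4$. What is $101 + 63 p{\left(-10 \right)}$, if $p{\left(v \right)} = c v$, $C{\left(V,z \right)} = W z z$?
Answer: $-36439$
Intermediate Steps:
$C{\left(V,z \right)} = 4 z^{2}$ ($C{\left(V,z \right)} = 4 z z = 4 z^{2}$)
$c = 58$ ($c = 4 \left(-4\right)^{2} - 6 = 4 \cdot 16 - 6 = 64 - 6 = 58$)
$p{\left(v \right)} = 58 v$
$101 + 63 p{\left(-10 \right)} = 101 + 63 \cdot 58 \left(-10\right) = 101 + 63 \left(-580\right) = 101 - 36540 = -36439$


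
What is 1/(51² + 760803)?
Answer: 1/763404 ≈ 1.3099e-6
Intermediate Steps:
1/(51² + 760803) = 1/(2601 + 760803) = 1/763404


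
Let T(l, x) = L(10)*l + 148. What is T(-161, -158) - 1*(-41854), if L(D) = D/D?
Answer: 41841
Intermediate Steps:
L(D) = 1
T(l, x) = 148 + l (T(l, x) = 1*l + 148 = l + 148 = 148 + l)
T(-161, -158) - 1*(-41854) = (148 - 161) - 1*(-41854) = -13 + 41854 = 41841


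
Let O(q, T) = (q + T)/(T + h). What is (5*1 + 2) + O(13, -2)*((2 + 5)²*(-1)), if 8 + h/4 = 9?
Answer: -525/2 ≈ -262.50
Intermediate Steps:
h = 4 (h = -32 + 4*9 = -32 + 36 = 4)
O(q, T) = (T + q)/(4 + T) (O(q, T) = (q + T)/(T + 4) = (T + q)/(4 + T))
(5*1 + 2) + O(13, -2)*((2 + 5)²*(-1)) = (5*1 + 2) + ((-2 + 13)/(4 - 2))*((2 + 5)²*(-1)) = (5 + 2) + (11/2)*(7²*(-1)) = 7 + ((½)*11)*(49*(-1)) = 7 + (11/2)*(-49) = 7 - 539/2 = -525/2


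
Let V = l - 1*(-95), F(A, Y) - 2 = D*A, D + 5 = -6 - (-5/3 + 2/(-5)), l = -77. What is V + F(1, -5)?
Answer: 166/15 ≈ 11.067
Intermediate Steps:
D = -134/15 (D = -5 + (-6 - (-5/3 + 2/(-5))) = -5 + (-6 - (-5*⅓ + 2*(-⅕))) = -5 + (-6 - (-5/3 - ⅖)) = -5 + (-6 - 1*(-31/15)) = -5 + (-6 + 31/15) = -5 - 59/15 = -134/15 ≈ -8.9333)
F(A, Y) = 2 - 134*A/15
V = 18 (V = -77 - 1*(-95) = -77 + 95 = 18)
V + F(1, -5) = 18 + (2 - 134/15*1) = 18 + (2 - 134/15) = 18 - 104/15 = 166/15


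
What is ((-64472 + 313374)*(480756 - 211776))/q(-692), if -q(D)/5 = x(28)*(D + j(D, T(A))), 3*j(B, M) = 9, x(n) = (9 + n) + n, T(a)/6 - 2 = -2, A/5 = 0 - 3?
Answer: 13389931992/44785 ≈ 2.9898e+5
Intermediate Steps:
A = -15 (A = 5*(0 - 3) = 5*(-3) = -15)
T(a) = 0 (T(a) = 12 + 6*(-2) = 12 - 12 = 0)
x(n) = 9 + 2*n
j(B, M) = 3 (j(B, M) = (1/3)*9 = 3)
q(D) = -975 - 325*D (q(D) = -5*(9 + 2*28)*(D + 3) = -5*(9 + 56)*(3 + D) = -325*(3 + D) = -5*(195 + 65*D) = -975 - 325*D)
((-64472 + 313374)*(480756 - 211776))/q(-692) = ((-64472 + 313374)*(480756 - 211776))/(-975 - 325*(-692)) = (248902*268980)/(-975 + 224900) = 66949659960/223925 = 66949659960*(1/223925) = 13389931992/44785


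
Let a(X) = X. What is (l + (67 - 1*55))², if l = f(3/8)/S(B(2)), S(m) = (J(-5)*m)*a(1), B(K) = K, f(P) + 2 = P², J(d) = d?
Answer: 60824401/409600 ≈ 148.50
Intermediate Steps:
f(P) = -2 + P²
S(m) = -5*m (S(m) = -5*m*1 = -5*m)
l = 119/640 (l = (-2 + (3/8)²)/((-5*2)) = (-2 + (3*(⅛))²)/(-10) = (-2 + (3/8)²)*(-⅒) = (-2 + 9/64)*(-⅒) = -119/64*(-⅒) = 119/640 ≈ 0.18594)
(l + (67 - 1*55))² = (119/640 + (67 - 1*55))² = (119/640 + (67 - 55))² = (119/640 + 12)² = (7799/640)² = 60824401/409600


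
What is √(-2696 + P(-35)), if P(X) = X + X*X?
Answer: I*√1506 ≈ 38.807*I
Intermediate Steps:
P(X) = X + X²
√(-2696 + P(-35)) = √(-2696 - 35*(1 - 35)) = √(-2696 - 35*(-34)) = √(-2696 + 1190) = √(-1506) = I*√1506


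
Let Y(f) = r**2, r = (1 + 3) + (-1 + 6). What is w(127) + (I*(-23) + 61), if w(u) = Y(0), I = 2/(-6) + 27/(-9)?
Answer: 656/3 ≈ 218.67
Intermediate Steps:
r = 9 (r = 4 + 5 = 9)
I = -10/3 (I = 2*(-1/6) + 27*(-1/9) = -1/3 - 3 = -10/3 ≈ -3.3333)
Y(f) = 81 (Y(f) = 9**2 = 81)
w(u) = 81
w(127) + (I*(-23) + 61) = 81 + (-10/3*(-23) + 61) = 81 + (230/3 + 61) = 81 + 413/3 = 656/3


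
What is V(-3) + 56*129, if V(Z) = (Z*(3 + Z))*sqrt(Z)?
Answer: 7224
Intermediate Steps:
V(Z) = Z**(3/2)*(3 + Z)
V(-3) + 56*129 = (-3)**(3/2)*(3 - 3) + 56*129 = -3*I*sqrt(3)*0 + 7224 = 0 + 7224 = 7224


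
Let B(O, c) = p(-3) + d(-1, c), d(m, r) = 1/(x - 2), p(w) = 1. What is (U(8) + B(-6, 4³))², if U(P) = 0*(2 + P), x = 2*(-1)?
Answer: 9/16 ≈ 0.56250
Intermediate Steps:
x = -2
d(m, r) = -¼ (d(m, r) = 1/(-2 - 2) = 1/(-4) = -¼)
U(P) = 0
B(O, c) = ¾ (B(O, c) = 1 - ¼ = ¾)
(U(8) + B(-6, 4³))² = (0 + ¾)² = (¾)² = 9/16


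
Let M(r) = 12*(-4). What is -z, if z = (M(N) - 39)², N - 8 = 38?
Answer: -7569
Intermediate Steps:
N = 46 (N = 8 + 38 = 46)
M(r) = -48
z = 7569 (z = (-48 - 39)² = (-87)² = 7569)
-z = -1*7569 = -7569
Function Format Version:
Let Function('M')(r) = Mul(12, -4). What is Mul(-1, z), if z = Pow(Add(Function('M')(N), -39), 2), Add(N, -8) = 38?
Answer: -7569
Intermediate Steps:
N = 46 (N = Add(8, 38) = 46)
Function('M')(r) = -48
z = 7569 (z = Pow(Add(-48, -39), 2) = Pow(-87, 2) = 7569)
Mul(-1, z) = Mul(-1, 7569) = -7569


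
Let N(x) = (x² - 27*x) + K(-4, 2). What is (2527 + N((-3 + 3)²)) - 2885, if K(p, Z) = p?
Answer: -362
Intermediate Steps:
N(x) = -4 + x² - 27*x (N(x) = (x² - 27*x) - 4 = -4 + x² - 27*x)
(2527 + N((-3 + 3)²)) - 2885 = (2527 + (-4 + ((-3 + 3)²)² - 27*(-3 + 3)²)) - 2885 = (2527 + (-4 + (0²)² - 27*0²)) - 2885 = (2527 + (-4 + 0² - 27*0)) - 2885 = (2527 + (-4 + 0 + 0)) - 2885 = (2527 - 4) - 2885 = 2523 - 2885 = -362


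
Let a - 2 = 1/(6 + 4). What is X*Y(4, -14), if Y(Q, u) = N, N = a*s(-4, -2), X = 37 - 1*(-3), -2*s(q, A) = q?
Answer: 168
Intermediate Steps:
s(q, A) = -q/2
a = 21/10 (a = 2 + 1/(6 + 4) = 2 + 1/10 = 2 + ⅒ = 21/10 ≈ 2.1000)
X = 40 (X = 37 + 3 = 40)
N = 21/5 (N = 21*(-½*(-4))/10 = (21/10)*2 = 21/5 ≈ 4.2000)
Y(Q, u) = 21/5
X*Y(4, -14) = 40*(21/5) = 168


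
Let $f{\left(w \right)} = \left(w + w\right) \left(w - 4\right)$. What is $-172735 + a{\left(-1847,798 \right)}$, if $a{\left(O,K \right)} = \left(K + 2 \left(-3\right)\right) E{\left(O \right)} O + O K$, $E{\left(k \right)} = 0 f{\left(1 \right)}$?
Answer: $-1646641$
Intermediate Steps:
$f{\left(w \right)} = 2 w \left(-4 + w\right)$
$E{\left(k \right)} = 0$ ($E{\left(k \right)} = 0 \cdot 2 \cdot 1 \left(-4 + 1\right) = 0 \cdot 2 \cdot 1 \left(-3\right) = 0 \left(-6\right) = 0$)
$a{\left(O,K \right)} = K O$ ($a{\left(O,K \right)} = \left(K + 2 \left(-3\right)\right) 0 O + O K = \left(K - 6\right) 0 O + K O = \left(-6 + K\right) 0 O + K O = 0 O + K O = 0 + K O = K O$)
$-172735 + a{\left(-1847,798 \right)} = -172735 + 798 \left(-1847\right) = -172735 - 1473906 = -1646641$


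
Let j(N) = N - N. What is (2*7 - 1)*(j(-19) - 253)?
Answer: -3289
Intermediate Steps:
j(N) = 0
(2*7 - 1)*(j(-19) - 253) = (2*7 - 1)*(0 - 253) = (14 - 1)*(-253) = 13*(-253) = -3289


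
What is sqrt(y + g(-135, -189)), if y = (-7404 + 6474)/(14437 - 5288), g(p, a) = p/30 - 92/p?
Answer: I*sqrt(2657890353930)/823410 ≈ 1.9799*I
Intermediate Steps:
g(p, a) = -92/p + p/30 (g(p, a) = p*(1/30) - 92/p = p/30 - 92/p = -92/p + p/30)
y = -930/9149 ≈ -0.10165
sqrt(y + g(-135, -189)) = sqrt(-930/9149 + (-92/(-135) + (1/30)*(-135))) = sqrt(-930/9149 + (-92*(-1/135) - 9/2)) = sqrt(-930/9149 + (92/135 - 9/2)) = sqrt(-930/9149 - 1031/270) = sqrt(-9683719/2470230) = I*sqrt(2657890353930)/823410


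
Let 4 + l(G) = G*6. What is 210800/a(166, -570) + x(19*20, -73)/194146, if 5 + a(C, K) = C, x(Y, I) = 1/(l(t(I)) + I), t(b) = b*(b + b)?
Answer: 113651437573607/86802094162 ≈ 1309.3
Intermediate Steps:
t(b) = 2*b**2 (t(b) = b*(2*b) = 2*b**2)
l(G) = -4 + 6*G (l(G) = -4 + G*6 = -4 + 6*G)
x(Y, I) = 1/(-4 + I + 12*I**2) (x(Y, I) = 1/((-4 + 6*(2*I**2)) + I) = 1/((-4 + 12*I**2) + I) = 1/(-4 + I + 12*I**2))
a(C, K) = -5 + C
210800/a(166, -570) + x(19*20, -73)/194146 = 210800/(-5 + 166) + 1/(-4 - 73 + 12*(-73)**2*194146) = 210800/161 + (1/194146)/(-4 - 73 + 12*5329) = 210800*(1/161) + (1/194146)/(-4 - 73 + 63948) = 210800/161 + (1/194146)/63871 = 210800/161 + (1/63871)*(1/194146) = 210800/161 + 1/12400299166 = 113651437573607/86802094162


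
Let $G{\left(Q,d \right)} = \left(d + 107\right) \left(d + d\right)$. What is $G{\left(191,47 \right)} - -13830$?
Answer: $28306$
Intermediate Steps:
$G{\left(Q,d \right)} = 2 d \left(107 + d\right)$ ($G{\left(Q,d \right)} = \left(107 + d\right) 2 d = 2 d \left(107 + d\right)$)
$G{\left(191,47 \right)} - -13830 = 2 \cdot 47 \left(107 + 47\right) - -13830 = 2 \cdot 47 \cdot 154 + 13830 = 14476 + 13830 = 28306$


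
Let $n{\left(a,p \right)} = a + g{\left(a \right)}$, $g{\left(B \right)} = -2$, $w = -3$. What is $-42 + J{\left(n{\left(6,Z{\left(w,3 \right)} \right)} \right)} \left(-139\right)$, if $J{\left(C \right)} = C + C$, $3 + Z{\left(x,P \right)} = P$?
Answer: $-1154$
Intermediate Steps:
$Z{\left(x,P \right)} = -3 + P$
$n{\left(a,p \right)} = -2 + a$ ($n{\left(a,p \right)} = a - 2 = -2 + a$)
$J{\left(C \right)} = 2 C$
$-42 + J{\left(n{\left(6,Z{\left(w,3 \right)} \right)} \right)} \left(-139\right) = -42 + 2 \left(-2 + 6\right) \left(-139\right) = -42 + 2 \cdot 4 \left(-139\right) = -42 + 8 \left(-139\right) = -42 - 1112 = -1154$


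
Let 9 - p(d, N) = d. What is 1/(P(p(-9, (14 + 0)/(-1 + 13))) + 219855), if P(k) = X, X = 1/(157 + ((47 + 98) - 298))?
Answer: 4/879421 ≈ 4.5484e-6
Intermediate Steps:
p(d, N) = 9 - d
X = ¼ (X = 1/(157 + (145 - 298)) = 1/(157 - 153) = 1/4 = ¼ ≈ 0.25000)
P(k) = ¼
1/(P(p(-9, (14 + 0)/(-1 + 13))) + 219855) = 1/(¼ + 219855) = 1/(879421/4) = 4/879421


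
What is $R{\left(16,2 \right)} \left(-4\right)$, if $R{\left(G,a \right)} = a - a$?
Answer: $0$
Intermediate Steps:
$R{\left(G,a \right)} = 0$
$R{\left(16,2 \right)} \left(-4\right) = 0 \left(-4\right) = 0$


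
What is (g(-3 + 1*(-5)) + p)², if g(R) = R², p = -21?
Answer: 1849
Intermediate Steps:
(g(-3 + 1*(-5)) + p)² = ((-3 + 1*(-5))² - 21)² = ((-3 - 5)² - 21)² = ((-8)² - 21)² = (64 - 21)² = 43² = 1849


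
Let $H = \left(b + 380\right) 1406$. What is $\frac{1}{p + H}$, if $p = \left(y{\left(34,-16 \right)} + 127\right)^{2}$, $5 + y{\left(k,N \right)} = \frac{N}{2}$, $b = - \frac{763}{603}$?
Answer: $\frac{603}{328934650} \approx 1.8332 \cdot 10^{-6}$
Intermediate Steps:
$b = - \frac{763}{603}$ ($b = \left(-763\right) \frac{1}{603} = - \frac{763}{603} \approx -1.2653$)
$y{\left(k,N \right)} = -5 + \frac{N}{2}$
$H = \frac{321098062}{603}$ ($H = \left(- \frac{763}{603} + 380\right) 1406 = \frac{228377}{603} \cdot 1406 = \frac{321098062}{603} \approx 5.325 \cdot 10^{5}$)
$p = 12996$ ($p = \left(\left(-5 + \frac{1}{2} \left(-16\right)\right) + 127\right)^{2} = \left(\left(-5 - 8\right) + 127\right)^{2} = \left(-13 + 127\right)^{2} = 114^{2} = 12996$)
$\frac{1}{p + H} = \frac{1}{12996 + \frac{321098062}{603}} = \frac{1}{\frac{328934650}{603}} = \frac{603}{328934650}$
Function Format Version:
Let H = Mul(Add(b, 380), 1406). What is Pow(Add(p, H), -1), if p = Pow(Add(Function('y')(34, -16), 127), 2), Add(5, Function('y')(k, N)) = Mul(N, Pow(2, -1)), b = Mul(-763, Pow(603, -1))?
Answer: Rational(603, 328934650) ≈ 1.8332e-6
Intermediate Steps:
b = Rational(-763, 603) (b = Mul(-763, Rational(1, 603)) = Rational(-763, 603) ≈ -1.2653)
Function('y')(k, N) = Add(-5, Mul(Rational(1, 2), N)) (Function('y')(k, N) = Add(-5, Mul(N, Pow(2, -1))) = Add(-5, Mul(N, Rational(1, 2))) = Add(-5, Mul(Rational(1, 2), N)))
H = Rational(321098062, 603) (H = Mul(Add(Rational(-763, 603), 380), 1406) = Mul(Rational(228377, 603), 1406) = Rational(321098062, 603) ≈ 5.3250e+5)
p = 12996 (p = Pow(Add(Add(-5, Mul(Rational(1, 2), -16)), 127), 2) = Pow(Add(Add(-5, -8), 127), 2) = Pow(Add(-13, 127), 2) = Pow(114, 2) = 12996)
Pow(Add(p, H), -1) = Pow(Add(12996, Rational(321098062, 603)), -1) = Pow(Rational(328934650, 603), -1) = Rational(603, 328934650)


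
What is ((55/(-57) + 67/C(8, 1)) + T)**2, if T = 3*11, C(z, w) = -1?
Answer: 3972049/3249 ≈ 1222.5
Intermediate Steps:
T = 33
((55/(-57) + 67/C(8, 1)) + T)**2 = ((55/(-57) + 67/(-1)) + 33)**2 = ((55*(-1/57) + 67*(-1)) + 33)**2 = ((-55/57 - 67) + 33)**2 = (-3874/57 + 33)**2 = (-1993/57)**2 = 3972049/3249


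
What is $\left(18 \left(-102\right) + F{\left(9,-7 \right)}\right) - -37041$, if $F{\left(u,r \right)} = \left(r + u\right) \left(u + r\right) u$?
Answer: $35241$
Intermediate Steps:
$F{\left(u,r \right)} = u \left(r + u\right)^{2}$ ($F{\left(u,r \right)} = \left(r + u\right) \left(r + u\right) u = \left(r + u\right)^{2} u = u \left(r + u\right)^{2}$)
$\left(18 \left(-102\right) + F{\left(9,-7 \right)}\right) - -37041 = \left(18 \left(-102\right) + 9 \left(-7 + 9\right)^{2}\right) - -37041 = \left(-1836 + 9 \cdot 2^{2}\right) + 37041 = \left(-1836 + 9 \cdot 4\right) + 37041 = \left(-1836 + 36\right) + 37041 = -1800 + 37041 = 35241$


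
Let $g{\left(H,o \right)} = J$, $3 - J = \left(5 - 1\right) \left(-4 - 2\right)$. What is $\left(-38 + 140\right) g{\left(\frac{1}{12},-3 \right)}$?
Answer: $2754$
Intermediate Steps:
$J = 27$ ($J = 3 - \left(5 - 1\right) \left(-4 - 2\right) = 3 - 4 \left(-6\right) = 3 - -24 = 3 + 24 = 27$)
$g{\left(H,o \right)} = 27$
$\left(-38 + 140\right) g{\left(\frac{1}{12},-3 \right)} = \left(-38 + 140\right) 27 = 102 \cdot 27 = 2754$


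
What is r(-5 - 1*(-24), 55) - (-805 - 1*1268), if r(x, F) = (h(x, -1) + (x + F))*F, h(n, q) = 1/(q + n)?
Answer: 110629/18 ≈ 6146.1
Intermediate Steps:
h(n, q) = 1/(n + q)
r(x, F) = F*(F + x + 1/(-1 + x)) (r(x, F) = (1/(x - 1) + (x + F))*F = (1/(-1 + x) + (F + x))*F = (F + x + 1/(-1 + x))*F = F*(F + x + 1/(-1 + x)))
r(-5 - 1*(-24), 55) - (-805 - 1*1268) = 55*(1 + (-1 + (-5 - 1*(-24)))*(55 + (-5 - 1*(-24))))/(-1 + (-5 - 1*(-24))) - (-805 - 1*1268) = 55*(1 + (-1 + (-5 + 24))*(55 + (-5 + 24)))/(-1 + (-5 + 24)) - (-805 - 1268) = 55*(1 + (-1 + 19)*(55 + 19))/(-1 + 19) - 1*(-2073) = 55*(1 + 18*74)/18 + 2073 = 55*(1/18)*(1 + 1332) + 2073 = 55*(1/18)*1333 + 2073 = 73315/18 + 2073 = 110629/18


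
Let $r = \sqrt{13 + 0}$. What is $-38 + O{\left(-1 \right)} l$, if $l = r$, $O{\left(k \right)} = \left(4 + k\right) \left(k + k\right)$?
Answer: $-38 - 6 \sqrt{13} \approx -59.633$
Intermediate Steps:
$O{\left(k \right)} = 2 k \left(4 + k\right)$ ($O{\left(k \right)} = \left(4 + k\right) 2 k = 2 k \left(4 + k\right)$)
$r = \sqrt{13} \approx 3.6056$
$l = \sqrt{13} \approx 3.6056$
$-38 + O{\left(-1 \right)} l = -38 + 2 \left(-1\right) \left(4 - 1\right) \sqrt{13} = -38 + 2 \left(-1\right) 3 \sqrt{13} = -38 - 6 \sqrt{13}$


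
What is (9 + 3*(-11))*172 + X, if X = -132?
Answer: -4260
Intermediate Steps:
(9 + 3*(-11))*172 + X = (9 + 3*(-11))*172 - 132 = (9 - 33)*172 - 132 = -24*172 - 132 = -4128 - 132 = -4260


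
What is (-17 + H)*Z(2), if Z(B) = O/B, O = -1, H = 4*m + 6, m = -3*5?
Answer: 71/2 ≈ 35.500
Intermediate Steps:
m = -15
H = -54 (H = 4*(-15) + 6 = -60 + 6 = -54)
Z(B) = -1/B
(-17 + H)*Z(2) = (-17 - 54)*(-1/2) = -(-71)/2 = -71*(-½) = 71/2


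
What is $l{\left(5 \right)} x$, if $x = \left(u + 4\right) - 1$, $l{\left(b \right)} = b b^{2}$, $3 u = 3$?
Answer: $500$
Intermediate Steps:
$u = 1$ ($u = \frac{1}{3} \cdot 3 = 1$)
$l{\left(b \right)} = b^{3}$
$x = 4$ ($x = \left(1 + 4\right) - 1 = 5 - 1 = 4$)
$l{\left(5 \right)} x = 5^{3} \cdot 4 = 125 \cdot 4 = 500$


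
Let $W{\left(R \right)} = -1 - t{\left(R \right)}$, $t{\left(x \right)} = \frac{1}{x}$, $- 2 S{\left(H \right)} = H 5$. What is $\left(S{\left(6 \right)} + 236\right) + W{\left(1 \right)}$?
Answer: $219$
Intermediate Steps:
$S{\left(H \right)} = - \frac{5 H}{2}$ ($S{\left(H \right)} = - \frac{H 5}{2} = - \frac{5 H}{2}$)
$W{\left(R \right)} = -1 - \frac{1}{R}$
$\left(S{\left(6 \right)} + 236\right) + W{\left(1 \right)} = \left(\left(- \frac{5}{2}\right) 6 + 236\right) + \frac{-1 - 1}{1} = \left(-15 + 236\right) + 1 \left(-1 - 1\right) = 221 + 1 \left(-2\right) = 221 - 2 = 219$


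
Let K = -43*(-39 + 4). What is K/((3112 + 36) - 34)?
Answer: 1505/3114 ≈ 0.48330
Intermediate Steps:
K = 1505 (K = -43*(-35) = 1505)
K/((3112 + 36) - 34) = 1505/((3112 + 36) - 34) = 1505/(3148 - 34) = 1505/3114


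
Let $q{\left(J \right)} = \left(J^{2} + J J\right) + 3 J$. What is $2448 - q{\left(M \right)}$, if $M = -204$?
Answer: $-80172$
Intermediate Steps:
$q{\left(J \right)} = 2 J^{2} + 3 J$ ($q{\left(J \right)} = \left(J^{2} + J^{2}\right) + 3 J = 2 J^{2} + 3 J$)
$2448 - q{\left(M \right)} = 2448 - - 204 \left(3 + 2 \left(-204\right)\right) = 2448 - - 204 \left(3 - 408\right) = 2448 - \left(-204\right) \left(-405\right) = 2448 - 82620 = -80172$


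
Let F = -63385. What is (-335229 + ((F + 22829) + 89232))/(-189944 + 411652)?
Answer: -286553/221708 ≈ -1.2925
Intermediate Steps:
(-335229 + ((F + 22829) + 89232))/(-189944 + 411652) = (-335229 + ((-63385 + 22829) + 89232))/(-189944 + 411652) = (-335229 + (-40556 + 89232))/221708 = (-335229 + 48676)*(1/221708) = -286553*1/221708 = -286553/221708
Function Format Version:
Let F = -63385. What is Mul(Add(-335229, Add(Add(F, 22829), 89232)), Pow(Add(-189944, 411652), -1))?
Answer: Rational(-286553, 221708) ≈ -1.2925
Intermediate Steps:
Mul(Add(-335229, Add(Add(F, 22829), 89232)), Pow(Add(-189944, 411652), -1)) = Mul(Add(-335229, Add(Add(-63385, 22829), 89232)), Pow(Add(-189944, 411652), -1)) = Mul(Add(-335229, Add(-40556, 89232)), Pow(221708, -1)) = Mul(Add(-335229, 48676), Rational(1, 221708)) = Mul(-286553, Rational(1, 221708)) = Rational(-286553, 221708)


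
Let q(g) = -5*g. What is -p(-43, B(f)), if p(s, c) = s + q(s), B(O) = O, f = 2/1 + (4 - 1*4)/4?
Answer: -172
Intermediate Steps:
f = 2 (f = 2*1 + (4 - 4)*(1/4) = 2 + 0*(1/4) = 2 + 0 = 2)
p(s, c) = -4*s (p(s, c) = s - 5*s = -4*s)
-p(-43, B(f)) = -(-4)*(-43) = -1*172 = -172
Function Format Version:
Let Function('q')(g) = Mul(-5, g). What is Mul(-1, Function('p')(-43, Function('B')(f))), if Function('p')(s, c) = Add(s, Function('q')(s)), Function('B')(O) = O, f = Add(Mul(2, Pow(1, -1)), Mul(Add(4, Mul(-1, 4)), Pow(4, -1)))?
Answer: -172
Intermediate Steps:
f = 2 (f = Add(Mul(2, 1), Mul(Add(4, -4), Rational(1, 4))) = Add(2, Mul(0, Rational(1, 4))) = Add(2, 0) = 2)
Function('p')(s, c) = Mul(-4, s) (Function('p')(s, c) = Add(s, Mul(-5, s)) = Mul(-4, s))
Mul(-1, Function('p')(-43, Function('B')(f))) = Mul(-1, Mul(-4, -43)) = Mul(-1, 172) = -172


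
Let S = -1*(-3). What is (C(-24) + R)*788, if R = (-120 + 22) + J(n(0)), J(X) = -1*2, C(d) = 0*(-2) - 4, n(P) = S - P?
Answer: -81952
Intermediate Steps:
S = 3
n(P) = 3 - P
C(d) = -4 (C(d) = 0 - 4 = -4)
J(X) = -2
R = -100 (R = (-120 + 22) - 2 = -98 - 2 = -100)
(C(-24) + R)*788 = (-4 - 100)*788 = -104*788 = -81952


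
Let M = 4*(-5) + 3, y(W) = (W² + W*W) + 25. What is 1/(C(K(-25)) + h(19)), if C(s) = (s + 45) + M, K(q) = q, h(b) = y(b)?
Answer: 1/750 ≈ 0.0013333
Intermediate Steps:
y(W) = 25 + 2*W² (y(W) = (W² + W²) + 25 = 2*W² + 25 = 25 + 2*W²)
h(b) = 25 + 2*b²
M = -17 (M = -20 + 3 = -17)
C(s) = 28 + s (C(s) = (s + 45) - 17 = (45 + s) - 17 = 28 + s)
1/(C(K(-25)) + h(19)) = 1/((28 - 25) + (25 + 2*19²)) = 1/(3 + (25 + 2*361)) = 1/(3 + (25 + 722)) = 1/(3 + 747) = 1/750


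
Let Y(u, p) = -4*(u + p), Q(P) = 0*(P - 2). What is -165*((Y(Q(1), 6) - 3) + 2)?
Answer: 4125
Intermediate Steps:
Q(P) = 0 (Q(P) = 0*(-2 + P) = 0)
Y(u, p) = -4*p - 4*u (Y(u, p) = -4*(p + u) = -4*p - 4*u)
-165*((Y(Q(1), 6) - 3) + 2) = -165*(((-4*6 - 4*0) - 3) + 2) = -165*(((-24 + 0) - 3) + 2) = -165*((-24 - 3) + 2) = -165*(-27 + 2) = -165*(-25) = 4125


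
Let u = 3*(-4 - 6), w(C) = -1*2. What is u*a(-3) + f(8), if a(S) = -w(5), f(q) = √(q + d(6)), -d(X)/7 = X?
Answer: -60 + I*√34 ≈ -60.0 + 5.831*I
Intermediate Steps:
d(X) = -7*X
w(C) = -2
u = -30 (u = 3*(-10) = -30)
f(q) = √(-42 + q) (f(q) = √(q - 7*6) = √(q - 42) = √(-42 + q))
a(S) = 2 (a(S) = -1*(-2) = 2)
u*a(-3) + f(8) = -30*2 + √(-42 + 8) = -60 + √(-34) = -60 + I*√34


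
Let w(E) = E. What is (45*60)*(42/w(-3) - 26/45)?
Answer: -39360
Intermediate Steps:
(45*60)*(42/w(-3) - 26/45) = (45*60)*(42/(-3) - 26/45) = 2700*(42*(-1/3) - 26*1/45) = 2700*(-14 - 26/45) = 2700*(-656/45) = -39360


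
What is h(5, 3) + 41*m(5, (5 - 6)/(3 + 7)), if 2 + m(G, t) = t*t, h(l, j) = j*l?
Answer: -6659/100 ≈ -66.590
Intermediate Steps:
m(G, t) = -2 + t**2 (m(G, t) = -2 + t*t = -2 + t**2)
h(5, 3) + 41*m(5, (5 - 6)/(3 + 7)) = 3*5 + 41*(-2 + ((5 - 6)/(3 + 7))**2) = 15 + 41*(-2 + (-1/10)**2) = 15 + 41*(-2 + 1/100) = 15 + 41*(-199/100) = 15 - 8159/100 = -6659/100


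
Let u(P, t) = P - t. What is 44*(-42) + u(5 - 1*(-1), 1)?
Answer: -1843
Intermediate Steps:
44*(-42) + u(5 - 1*(-1), 1) = 44*(-42) + ((5 - 1*(-1)) - 1*1) = -1848 + ((5 + 1) - 1) = -1848 + (6 - 1) = -1848 + 5 = -1843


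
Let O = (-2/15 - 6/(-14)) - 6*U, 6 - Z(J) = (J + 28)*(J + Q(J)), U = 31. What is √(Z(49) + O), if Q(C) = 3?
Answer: I*√46125345/105 ≈ 64.682*I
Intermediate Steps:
Z(J) = 6 - (3 + J)*(28 + J) (Z(J) = 6 - (J + 28)*(J + 3) = 6 - (28 + J)*(3 + J) = 6 - (3 + J)*(28 + J))
O = -19499/105 (O = (-2/15 - 6/(-14)) - 6*31 = (-2*1/15 - 6*(-1/14)) - 186 = (-2/15 + 3/7) - 186 = 31/105 - 186 = -19499/105 ≈ -185.70)
√(Z(49) + O) = √((-78 - 1*49² - 31*49) - 19499/105) = √((-78 - 1*2401 - 1519) - 19499/105) = √((-78 - 2401 - 1519) - 19499/105) = √(-3998 - 19499/105) = √(-439289/105) = I*√46125345/105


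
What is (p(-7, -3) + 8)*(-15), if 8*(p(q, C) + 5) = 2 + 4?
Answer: -225/4 ≈ -56.250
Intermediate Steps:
p(q, C) = -17/4 (p(q, C) = -5 + (2 + 4)/8 = -5 + (⅛)*6 = -5 + ¾ = -17/4)
(p(-7, -3) + 8)*(-15) = (-17/4 + 8)*(-15) = (15/4)*(-15) = -225/4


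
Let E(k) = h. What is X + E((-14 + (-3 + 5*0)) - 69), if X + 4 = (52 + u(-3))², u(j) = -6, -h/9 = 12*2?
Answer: 1896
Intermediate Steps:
h = -216 (h = -108*2 = -9*24 = -216)
E(k) = -216
X = 2112 (X = -4 + (52 - 6)² = -4 + 46² = -4 + 2116 = 2112)
X + E((-14 + (-3 + 5*0)) - 69) = 2112 - 216 = 1896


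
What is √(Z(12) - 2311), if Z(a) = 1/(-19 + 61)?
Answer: 31*I*√4242/42 ≈ 48.073*I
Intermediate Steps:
Z(a) = 1/42
√(Z(12) - 2311) = √(1/42 - 2311) = √(-97061/42) = 31*I*√4242/42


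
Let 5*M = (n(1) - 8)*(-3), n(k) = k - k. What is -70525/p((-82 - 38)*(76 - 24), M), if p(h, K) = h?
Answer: 1085/96 ≈ 11.302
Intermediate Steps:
n(k) = 0
M = 24/5 (M = ((0 - 8)*(-3))/5 = (-8*(-3))/5 = (1/5)*24 = 24/5 ≈ 4.8000)
-70525/p((-82 - 38)*(76 - 24), M) = -70525*1/((-82 - 38)*(76 - 24)) = -70525/((-120*52)) = -70525/(-6240) = -70525*(-1/6240) = 1085/96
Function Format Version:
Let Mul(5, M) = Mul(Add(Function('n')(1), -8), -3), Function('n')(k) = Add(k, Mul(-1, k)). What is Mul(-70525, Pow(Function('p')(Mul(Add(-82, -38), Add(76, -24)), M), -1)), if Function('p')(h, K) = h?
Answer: Rational(1085, 96) ≈ 11.302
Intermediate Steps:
Function('n')(k) = 0
M = Rational(24, 5) (M = Mul(Rational(1, 5), Mul(Add(0, -8), -3)) = Mul(Rational(1, 5), Mul(-8, -3)) = Mul(Rational(1, 5), 24) = Rational(24, 5) ≈ 4.8000)
Mul(-70525, Pow(Function('p')(Mul(Add(-82, -38), Add(76, -24)), M), -1)) = Mul(-70525, Pow(Mul(Add(-82, -38), Add(76, -24)), -1)) = Mul(-70525, Pow(Mul(-120, 52), -1)) = Mul(-70525, Pow(-6240, -1)) = Mul(-70525, Rational(-1, 6240)) = Rational(1085, 96)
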